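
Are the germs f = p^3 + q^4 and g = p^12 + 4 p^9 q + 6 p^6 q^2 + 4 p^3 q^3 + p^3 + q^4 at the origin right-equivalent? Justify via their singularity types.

Yes.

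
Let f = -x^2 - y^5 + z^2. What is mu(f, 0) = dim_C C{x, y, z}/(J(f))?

4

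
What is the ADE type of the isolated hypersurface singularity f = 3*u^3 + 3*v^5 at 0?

E_{8}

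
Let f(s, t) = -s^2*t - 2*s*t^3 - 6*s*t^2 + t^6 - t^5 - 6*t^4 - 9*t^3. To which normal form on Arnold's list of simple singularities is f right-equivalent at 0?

D_7

The Hessian of f at 0 is [[0, 0], [0, 0]] with rank 0, so corank 2. A Groebner basis of the Jacobian ideal J(f) in C{s,t} is {s^3 + 3*s^2/2 - 51*s*t^2/2 + 117*s*t/2 + 162*t^2, s^2*t - s^2/6 + 35*s*t^2/6 - 19*s*t/2 - 27*t^2, s*t + t^3 + 3*t^2}; counting standard monomials gives mu = 7. Corank 2; j^3 = -t*(s + 3*t)^2 has shape L^2 M (L != M), so D-series; mu = 7 gives D_7.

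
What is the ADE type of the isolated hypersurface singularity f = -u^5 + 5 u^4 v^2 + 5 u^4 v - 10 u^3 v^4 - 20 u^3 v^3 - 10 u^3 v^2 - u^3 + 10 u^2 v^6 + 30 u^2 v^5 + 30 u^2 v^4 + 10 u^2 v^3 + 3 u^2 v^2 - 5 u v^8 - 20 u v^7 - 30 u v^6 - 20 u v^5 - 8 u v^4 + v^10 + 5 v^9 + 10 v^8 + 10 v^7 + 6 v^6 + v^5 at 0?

E_8

The Hessian of f at 0 is [[0, 0], [0, 0]] with rank 0, so corank 2. A Groebner basis of the Jacobian ideal J(f) in C{u,v} is {u^2/4 + u*v^3 - u*v^2/2, u^2 - 2*u*v^2 + v^4, u^3, u^2*v + u^2/2 - u*v^2}; counting standard monomials gives mu = 8. Corank 2; j^3 = -u^3 is a perfect cube, so E-series; the 5-jet and mu = 8 give E_8.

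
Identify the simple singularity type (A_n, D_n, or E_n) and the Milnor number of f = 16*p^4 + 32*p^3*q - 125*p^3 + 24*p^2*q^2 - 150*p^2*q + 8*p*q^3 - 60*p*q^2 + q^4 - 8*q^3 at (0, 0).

The Hessian of f at 0 is [[0, 0], [0, 0]] with rank 0, so corank 2. A Groebner basis of the Jacobian ideal J(f) in C{p,q} is {q^4, p*q^2 + 13*q^3/30, p^2 + 4*p*q/5 + 4*q^2/25}; counting standard monomials gives mu = 6. Corank 2; j^3 = -(5*p + 2*q)^3 is a perfect cube, so E-series; the 4-jet and mu = 6 give E_6.

Type E_6, Milnor number mu = 6.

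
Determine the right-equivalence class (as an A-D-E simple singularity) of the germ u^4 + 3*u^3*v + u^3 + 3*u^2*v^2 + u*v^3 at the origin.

The Hessian of f at 0 is [[0, 0], [0, 0]] with rank 0, so corank 2. A Groebner basis of the Jacobian ideal J(f) in C{u,v} is {3*u^2 + v^4 + v^3, u^3, u^2*v - u^2 - v^3/3, 2*u^2 + u*v^2 + 2*v^3/3}; counting standard monomials gives mu = 7. Corank 2; j^3 = u^3 is a perfect cube, so E-series; the 4-jet and mu = 7 give E_7.

E_{7}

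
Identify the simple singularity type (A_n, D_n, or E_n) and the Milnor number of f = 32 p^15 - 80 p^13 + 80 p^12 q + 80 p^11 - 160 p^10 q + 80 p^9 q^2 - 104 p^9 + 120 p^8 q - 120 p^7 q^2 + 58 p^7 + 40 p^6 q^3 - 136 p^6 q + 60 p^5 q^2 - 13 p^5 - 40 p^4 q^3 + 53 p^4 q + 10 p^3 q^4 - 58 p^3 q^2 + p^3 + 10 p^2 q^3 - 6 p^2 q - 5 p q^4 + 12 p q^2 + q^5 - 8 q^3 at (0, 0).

The Hessian of f at 0 has rank 0. Corank 2; j^3 = (p - 2*q)^3 is a perfect cube, so E-series; the 5-jet and mu = 8 give E_8.

Type E_8, Milnor number mu = 8.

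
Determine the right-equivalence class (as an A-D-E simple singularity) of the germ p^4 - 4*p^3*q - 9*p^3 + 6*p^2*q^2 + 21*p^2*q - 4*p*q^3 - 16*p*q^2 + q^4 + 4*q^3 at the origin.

D_{5}

The Hessian of f at 0 is [[0, 0], [0, 0]] with rank 0, so corank 2. A Groebner basis of the Jacobian ideal J(f) in C{p,q} is {p*q^2 + 27*p*q/2 - 9*q^2, 81*p*q/4 + q^3 - 27*q^2/2, p^2 - 5*p*q/3 + 2*q^2/3}; counting standard monomials gives mu = 5. Corank 2; j^3 = -(p - q)*(3*p - 2*q)^2 has shape L^2 M (L != M), so D-series; mu = 5 gives D_5.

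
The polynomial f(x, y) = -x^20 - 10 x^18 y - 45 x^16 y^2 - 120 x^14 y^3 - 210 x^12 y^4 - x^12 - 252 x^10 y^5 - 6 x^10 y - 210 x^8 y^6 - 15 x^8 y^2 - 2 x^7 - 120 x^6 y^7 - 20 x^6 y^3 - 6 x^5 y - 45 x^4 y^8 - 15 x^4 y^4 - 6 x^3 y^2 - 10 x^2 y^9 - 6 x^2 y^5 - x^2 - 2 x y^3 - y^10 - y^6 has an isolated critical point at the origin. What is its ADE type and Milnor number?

The Hessian of f at 0 has rank 1. Corank 1: A-series; mu = 9 gives A_9.

Type A_{9}, Milnor number mu = 9.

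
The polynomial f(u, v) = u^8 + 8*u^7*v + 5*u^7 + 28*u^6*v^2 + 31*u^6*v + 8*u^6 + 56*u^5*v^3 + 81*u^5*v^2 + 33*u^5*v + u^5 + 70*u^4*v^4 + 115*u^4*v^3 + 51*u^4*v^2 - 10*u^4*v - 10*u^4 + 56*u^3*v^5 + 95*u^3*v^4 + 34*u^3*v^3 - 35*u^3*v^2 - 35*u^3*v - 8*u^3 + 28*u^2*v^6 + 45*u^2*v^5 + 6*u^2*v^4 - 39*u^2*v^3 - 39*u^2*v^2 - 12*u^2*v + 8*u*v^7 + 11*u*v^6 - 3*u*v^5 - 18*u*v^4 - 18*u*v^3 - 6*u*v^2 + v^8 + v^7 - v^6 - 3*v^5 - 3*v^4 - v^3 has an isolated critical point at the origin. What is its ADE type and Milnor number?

Type E_7, Milnor number mu = 7.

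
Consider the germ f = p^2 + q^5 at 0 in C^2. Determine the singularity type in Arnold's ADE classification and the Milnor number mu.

The Hessian of f at 0 is [[2, 0], [0, 0]] with rank 1, so corank 1. A Groebner basis of the Jacobian ideal J(f) in C{p,q} is {q^4, p}; counting standard monomials gives mu = 4. Corank 1: A-series; mu = 4 gives A_4.

Type A_{4}, Milnor number mu = 4.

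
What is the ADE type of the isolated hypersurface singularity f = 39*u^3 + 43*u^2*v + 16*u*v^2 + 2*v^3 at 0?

The Hessian of f at 0 is [[0, 0], [0, 0]] with rank 0, so corank 2. A Groebner basis of the Jacobian ideal J(f) in C{u,v} is {v^3, u^2 - 2*v^2/23, u*v + 7*v^2/23}; counting standard monomials gives mu = 4. Corank 2; j^3 = (3*u + v)*(13*u^2 + 10*u*v + 2*v^2) splits into three distinct lines over C (the quadratic factor has nonzero discriminant), so D_4.

D4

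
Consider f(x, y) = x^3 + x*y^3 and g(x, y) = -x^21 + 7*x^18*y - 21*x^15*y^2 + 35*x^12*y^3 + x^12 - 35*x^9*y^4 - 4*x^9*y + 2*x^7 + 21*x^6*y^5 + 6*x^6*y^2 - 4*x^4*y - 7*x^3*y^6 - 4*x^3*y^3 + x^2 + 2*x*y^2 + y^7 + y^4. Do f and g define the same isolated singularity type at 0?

The Hessian of f at 0 has rank 0. Corank 2; j^3 = x^3 is a perfect cube, so E-series; the 4-jet and mu = 7 give E_7. The Hessian of g at 0 has rank 1. Corank 1: A-series; mu = 6 gives A_6. f is E_7 but g is A_6, hence not right-equivalent.

No.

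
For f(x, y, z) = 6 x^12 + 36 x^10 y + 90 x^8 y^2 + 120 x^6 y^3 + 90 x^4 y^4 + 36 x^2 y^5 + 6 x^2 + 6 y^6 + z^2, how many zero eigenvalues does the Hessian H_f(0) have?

Hessian at 0 has rank 2.

1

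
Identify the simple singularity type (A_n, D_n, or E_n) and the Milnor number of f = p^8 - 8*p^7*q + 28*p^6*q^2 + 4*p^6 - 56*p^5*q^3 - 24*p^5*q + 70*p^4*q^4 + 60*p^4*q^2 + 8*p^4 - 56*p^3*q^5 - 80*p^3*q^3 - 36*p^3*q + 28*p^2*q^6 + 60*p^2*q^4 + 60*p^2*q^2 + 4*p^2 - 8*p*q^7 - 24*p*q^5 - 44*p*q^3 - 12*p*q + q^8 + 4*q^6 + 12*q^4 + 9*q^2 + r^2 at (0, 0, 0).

Type A_7, Milnor number mu = 7.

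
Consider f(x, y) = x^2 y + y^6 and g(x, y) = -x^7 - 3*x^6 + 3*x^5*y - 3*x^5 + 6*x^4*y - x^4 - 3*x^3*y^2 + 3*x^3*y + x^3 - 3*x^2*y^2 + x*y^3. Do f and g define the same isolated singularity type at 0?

No.

The Hessian of f at 0 has rank 0. Corank 2; j^3 = x^2*y has shape L^2 M (L != M), so D-series; mu = 7 gives D_7. The Hessian of g at 0 has rank 0. Corank 2; j^3 = x^3 is a perfect cube, so E-series; the 4-jet and mu = 7 give E_7. f is D_7 but g is E_7, hence not right-equivalent.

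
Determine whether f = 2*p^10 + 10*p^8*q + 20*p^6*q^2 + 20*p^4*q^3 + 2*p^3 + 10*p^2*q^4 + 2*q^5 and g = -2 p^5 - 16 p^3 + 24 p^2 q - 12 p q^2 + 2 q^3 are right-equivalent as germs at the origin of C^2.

Yes.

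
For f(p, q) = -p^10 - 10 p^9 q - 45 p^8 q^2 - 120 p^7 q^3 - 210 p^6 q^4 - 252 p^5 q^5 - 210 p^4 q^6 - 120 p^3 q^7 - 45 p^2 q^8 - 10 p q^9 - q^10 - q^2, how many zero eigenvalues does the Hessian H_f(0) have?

The Hessian at 0 is [[0, 0], [0, -2]] of rank 1; hence corank 1.

1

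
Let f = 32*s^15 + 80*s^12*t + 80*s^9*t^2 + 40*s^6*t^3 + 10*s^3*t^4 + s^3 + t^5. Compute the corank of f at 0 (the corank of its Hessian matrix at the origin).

Hessian at 0 has rank 0.

2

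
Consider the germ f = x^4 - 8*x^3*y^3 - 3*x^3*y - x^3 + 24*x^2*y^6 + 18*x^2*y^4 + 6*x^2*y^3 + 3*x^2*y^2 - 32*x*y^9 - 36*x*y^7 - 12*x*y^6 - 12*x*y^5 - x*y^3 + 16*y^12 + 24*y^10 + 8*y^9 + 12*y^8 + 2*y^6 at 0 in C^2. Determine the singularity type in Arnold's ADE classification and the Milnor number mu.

The Hessian of f at 0 has rank 0. Corank 2; j^3 = -x^3 is a perfect cube, so E-series; the 4-jet and mu = 7 give E_7.

Type E_7, Milnor number mu = 7.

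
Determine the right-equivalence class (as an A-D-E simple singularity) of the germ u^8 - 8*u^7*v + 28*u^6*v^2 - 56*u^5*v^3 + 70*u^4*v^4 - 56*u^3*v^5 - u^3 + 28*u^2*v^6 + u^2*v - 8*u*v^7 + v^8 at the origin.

D_{9}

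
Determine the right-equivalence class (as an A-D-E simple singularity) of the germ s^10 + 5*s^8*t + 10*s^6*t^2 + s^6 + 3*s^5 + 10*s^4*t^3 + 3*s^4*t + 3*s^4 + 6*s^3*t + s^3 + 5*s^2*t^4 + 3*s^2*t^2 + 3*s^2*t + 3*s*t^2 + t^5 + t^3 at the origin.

E8

The Hessian of f at 0 is [[0, 0], [0, 0]] with rank 0, so corank 2. A Groebner basis of the Jacobian ideal J(f) in C{s,t} is {s^2/4 + s*t^3 + s*t^2/2 + s*t/2 + t^3/2 + t^2/4, t^4, s^3 + 3*s^2/2 + 3*s*t + t^3 + 3*t^2/2, s^2*t - s^2/2 + s*t^2 - s*t - t^2/2}; counting standard monomials gives mu = 8. Corank 2; j^3 = (s + t)^3 is a perfect cube, so E-series; the 5-jet and mu = 8 give E_8.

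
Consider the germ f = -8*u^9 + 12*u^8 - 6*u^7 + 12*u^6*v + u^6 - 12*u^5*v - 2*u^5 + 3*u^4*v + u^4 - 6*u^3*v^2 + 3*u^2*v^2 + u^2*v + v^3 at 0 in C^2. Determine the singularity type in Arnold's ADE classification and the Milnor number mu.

The Hessian of f at 0 has rank 0. Corank 2; j^3 = v*(u^2 + v^2) splits into three distinct lines over C (the quadratic factor has nonzero discriminant), so D_4.

Type D_{4}, Milnor number mu = 4.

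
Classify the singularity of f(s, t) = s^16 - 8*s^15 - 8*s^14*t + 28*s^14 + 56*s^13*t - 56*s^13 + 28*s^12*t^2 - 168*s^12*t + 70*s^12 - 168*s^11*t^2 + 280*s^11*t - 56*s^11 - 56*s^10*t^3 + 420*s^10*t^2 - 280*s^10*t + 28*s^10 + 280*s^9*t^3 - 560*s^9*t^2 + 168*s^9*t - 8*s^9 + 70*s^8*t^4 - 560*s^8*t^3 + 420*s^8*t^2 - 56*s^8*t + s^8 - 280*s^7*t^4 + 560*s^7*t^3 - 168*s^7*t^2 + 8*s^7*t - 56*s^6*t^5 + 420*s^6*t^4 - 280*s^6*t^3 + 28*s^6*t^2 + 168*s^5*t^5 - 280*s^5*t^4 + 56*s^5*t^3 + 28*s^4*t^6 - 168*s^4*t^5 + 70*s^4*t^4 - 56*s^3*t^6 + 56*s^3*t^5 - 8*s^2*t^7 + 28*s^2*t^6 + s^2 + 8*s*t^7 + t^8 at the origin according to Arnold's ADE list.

A7

The Hessian of f at 0 has rank 1. Corank 1: A-series; mu = 7 gives A_7.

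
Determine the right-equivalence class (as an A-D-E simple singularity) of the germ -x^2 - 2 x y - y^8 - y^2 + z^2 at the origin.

A_7

The Hessian of f at 0 has rank 2. Corank 1: A-series; mu = 7 gives A_7.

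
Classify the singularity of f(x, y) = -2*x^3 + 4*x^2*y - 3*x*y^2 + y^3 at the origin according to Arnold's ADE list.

The Hessian of f at 0 has rank 0. Corank 2; j^3 = -(x - y)*(2*x^2 - 2*x*y + y^2) splits into three distinct lines over C (the quadratic factor has nonzero discriminant), so D_4.

D_4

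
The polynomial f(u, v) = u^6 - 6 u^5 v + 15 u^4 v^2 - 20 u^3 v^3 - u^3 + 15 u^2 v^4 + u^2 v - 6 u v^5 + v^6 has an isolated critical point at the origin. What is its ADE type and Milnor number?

Type D7, Milnor number mu = 7.

The Hessian of f at 0 has rank 0. Corank 2; j^3 = -u^2*(u - v) has shape L^2 M (L != M), so D-series; mu = 7 gives D_7.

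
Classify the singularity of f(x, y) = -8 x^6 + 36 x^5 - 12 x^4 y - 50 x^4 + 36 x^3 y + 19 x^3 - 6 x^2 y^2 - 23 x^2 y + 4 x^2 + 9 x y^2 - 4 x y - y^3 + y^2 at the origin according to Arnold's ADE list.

A_2

The Hessian of f at 0 has rank 1. Corank 1: A-series; mu = 2 gives A_2.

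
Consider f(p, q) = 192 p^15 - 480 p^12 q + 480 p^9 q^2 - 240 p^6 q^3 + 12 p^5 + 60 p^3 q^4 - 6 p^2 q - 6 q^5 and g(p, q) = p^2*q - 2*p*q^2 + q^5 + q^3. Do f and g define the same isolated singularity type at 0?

Yes.

The Hessian of f at 0 has rank 0. Corank 2; j^3 = -6*p^2*q has shape L^2 M (L != M), so D-series; mu = 6 gives D_6. The Hessian of g at 0 has rank 0. Corank 2; j^3 = q*(p - q)^2 has shape L^2 M (L != M), so D-series; mu = 6 gives D_6. Both have type D_6, hence right-equivalent.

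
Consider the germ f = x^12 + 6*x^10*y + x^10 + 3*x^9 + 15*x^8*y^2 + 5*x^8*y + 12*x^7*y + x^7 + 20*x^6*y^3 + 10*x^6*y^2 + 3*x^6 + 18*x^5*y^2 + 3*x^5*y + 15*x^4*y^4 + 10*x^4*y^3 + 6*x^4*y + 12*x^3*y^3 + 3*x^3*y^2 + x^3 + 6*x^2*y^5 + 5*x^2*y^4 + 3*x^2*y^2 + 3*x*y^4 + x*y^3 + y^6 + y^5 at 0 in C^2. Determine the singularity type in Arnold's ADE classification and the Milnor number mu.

Type E_{7}, Milnor number mu = 7.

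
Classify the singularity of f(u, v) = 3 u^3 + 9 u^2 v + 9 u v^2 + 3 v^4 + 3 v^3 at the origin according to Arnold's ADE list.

The Hessian of f at 0 has rank 0. Corank 2; j^3 = 3*(u + v)^3 is a perfect cube, so E-series; the 4-jet and mu = 6 give E_6.

E_{6}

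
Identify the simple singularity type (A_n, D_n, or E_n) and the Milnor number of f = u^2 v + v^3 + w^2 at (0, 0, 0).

Type D_{4}, Milnor number mu = 4.

The Hessian of f at 0 has rank 1. Corank 2; j^3 = v*(u^2 + v^2) splits into three distinct lines over C (the quadratic factor has nonzero discriminant), so D_4.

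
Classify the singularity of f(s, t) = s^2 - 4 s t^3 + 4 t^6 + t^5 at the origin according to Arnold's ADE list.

The Hessian of f at 0 has rank 1. Corank 1: A-series; mu = 4 gives A_4.

A_{4}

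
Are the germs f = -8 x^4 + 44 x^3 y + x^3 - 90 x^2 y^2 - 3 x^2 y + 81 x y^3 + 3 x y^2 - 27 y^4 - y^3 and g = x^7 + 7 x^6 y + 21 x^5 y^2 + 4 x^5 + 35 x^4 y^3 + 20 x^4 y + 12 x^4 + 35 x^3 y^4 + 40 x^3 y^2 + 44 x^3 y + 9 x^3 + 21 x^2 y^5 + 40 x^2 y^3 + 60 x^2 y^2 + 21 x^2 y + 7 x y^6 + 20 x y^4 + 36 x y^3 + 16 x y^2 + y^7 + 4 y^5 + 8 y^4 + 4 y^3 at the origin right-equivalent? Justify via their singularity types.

No.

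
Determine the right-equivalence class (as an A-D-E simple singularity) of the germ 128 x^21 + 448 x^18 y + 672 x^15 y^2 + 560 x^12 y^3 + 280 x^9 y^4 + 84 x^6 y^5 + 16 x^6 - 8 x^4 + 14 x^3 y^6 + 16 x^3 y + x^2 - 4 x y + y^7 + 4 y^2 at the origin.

A_6

The Hessian of f at 0 is [[2, -4], [-4, 8]] with rank 1, so corank 1. A Groebner basis of the Jacobian ideal J(f) in C{x,y} is {-x*y/32 + y^4 + y^2/16, x*y^2 - x/48 - 4*y^3/3 + y/24, x^2 - 4*x*y + 4*y^2}; counting standard monomials gives mu = 6. Corank 1: A-series; mu = 6 gives A_6.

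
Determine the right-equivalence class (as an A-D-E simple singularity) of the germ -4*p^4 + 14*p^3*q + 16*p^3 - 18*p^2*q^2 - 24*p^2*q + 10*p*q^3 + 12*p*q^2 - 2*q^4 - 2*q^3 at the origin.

E7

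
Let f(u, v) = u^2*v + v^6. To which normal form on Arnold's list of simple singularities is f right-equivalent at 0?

D_{7}

The Hessian of f at 0 has rank 0. Corank 2; j^3 = u^2*v has shape L^2 M (L != M), so D-series; mu = 7 gives D_7.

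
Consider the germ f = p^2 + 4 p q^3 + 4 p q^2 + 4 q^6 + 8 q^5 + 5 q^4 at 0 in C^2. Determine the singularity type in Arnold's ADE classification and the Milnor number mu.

The Hessian of f at 0 is [[2, 0], [0, 0]] with rank 1, so corank 1. A Groebner basis of the Jacobian ideal J(f) in C{p,q} is {p^2, p*q, p/2 + q^2}; counting standard monomials gives mu = 3. Corank 1: A-series; mu = 3 gives A_3.

Type A_3, Milnor number mu = 3.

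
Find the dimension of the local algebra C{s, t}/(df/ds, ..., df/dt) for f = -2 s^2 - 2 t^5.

4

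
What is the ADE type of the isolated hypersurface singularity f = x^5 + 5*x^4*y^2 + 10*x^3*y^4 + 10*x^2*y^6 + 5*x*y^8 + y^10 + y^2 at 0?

A4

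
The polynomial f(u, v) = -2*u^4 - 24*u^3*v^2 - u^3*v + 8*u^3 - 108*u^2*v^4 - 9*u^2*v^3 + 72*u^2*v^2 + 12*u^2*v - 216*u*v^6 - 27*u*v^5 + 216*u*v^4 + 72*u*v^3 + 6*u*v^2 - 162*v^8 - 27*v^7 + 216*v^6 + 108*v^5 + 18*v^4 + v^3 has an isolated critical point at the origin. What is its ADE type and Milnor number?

The Hessian of f at 0 is [[0, 0], [0, 0]] with rank 0, so corank 2. A Groebner basis of the Jacobian ideal J(f) in C{u,v} is {-768*u^2/7103 - 768*u*v/7103 + v^4 - 8*v^3/7103 - 192*v^2/7103, u^3 + 1740*u^2/7103 + 1740*u*v/7103 + 906*v^3/7103 + 435*v^2/7103, u^2*v - 2328*u^2/7103 - 2328*u*v/7103 - 1800*v^3/7103 - 582*v^2/7103, 2336*u^2/7103 + u*v^2 + 2336*u*v/7103 + 21455*v^3/42618 + 584*v^2/7103}; counting standard monomials gives mu = 7. Corank 2; j^3 = (2*u + v)^3 is a perfect cube, so E-series; the 4-jet and mu = 7 give E_7.

Type E_{7}, Milnor number mu = 7.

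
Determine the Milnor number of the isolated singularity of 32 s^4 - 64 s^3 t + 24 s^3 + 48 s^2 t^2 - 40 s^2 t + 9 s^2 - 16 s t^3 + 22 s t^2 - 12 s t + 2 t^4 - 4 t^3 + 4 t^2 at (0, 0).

3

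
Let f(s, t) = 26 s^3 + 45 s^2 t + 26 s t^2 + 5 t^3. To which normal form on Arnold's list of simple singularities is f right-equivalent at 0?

D4

The Hessian of f at 0 is [[0, 0], [0, 0]] with rank 0, so corank 2. A Groebner basis of the Jacobian ideal J(f) in C{s,t} is {t^3, s^2 + t^2/3, s*t}; counting standard monomials gives mu = 4. Corank 2; j^3 = (2*s + t)*(13*s^2 + 16*s*t + 5*t^2) splits into three distinct lines over C (the quadratic factor has nonzero discriminant), so D_4.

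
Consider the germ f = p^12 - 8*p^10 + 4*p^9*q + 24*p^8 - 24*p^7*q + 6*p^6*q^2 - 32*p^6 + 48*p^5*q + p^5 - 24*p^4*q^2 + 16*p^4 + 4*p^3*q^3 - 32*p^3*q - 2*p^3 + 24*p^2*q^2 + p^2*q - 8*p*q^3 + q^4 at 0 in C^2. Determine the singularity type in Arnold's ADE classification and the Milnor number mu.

Type D_5, Milnor number mu = 5.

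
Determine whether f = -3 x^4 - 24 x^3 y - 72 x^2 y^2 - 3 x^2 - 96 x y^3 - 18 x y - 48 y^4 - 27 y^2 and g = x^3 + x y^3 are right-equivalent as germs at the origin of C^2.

The Hessian of f at 0 has rank 1. Corank 1: A-series; mu = 3 gives A_3. The Hessian of g at 0 has rank 0. Corank 2; j^3 = x^3 is a perfect cube, so E-series; the 4-jet and mu = 7 give E_7. f is A_3 but g is E_7, hence not right-equivalent.

No.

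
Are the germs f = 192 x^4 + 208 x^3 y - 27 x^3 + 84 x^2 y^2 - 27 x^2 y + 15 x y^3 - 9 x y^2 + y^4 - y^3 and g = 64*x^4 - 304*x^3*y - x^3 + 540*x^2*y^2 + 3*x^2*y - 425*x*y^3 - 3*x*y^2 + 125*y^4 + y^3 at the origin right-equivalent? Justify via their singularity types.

Yes.

The Hessian of f at 0 is [[0, 0], [0, 0]] with rank 0, so corank 2. A Groebner basis of the Jacobian ideal J(f) in C{x,y} is {19683*x^2/16 + 6561*x*y/8 + y^4 + 27*y^3/16 + 2187*y^2/16, x^3 - 189*x^2/16 - 63*x*y/8 + y^3/48 - 21*y^2/16, x^2*y + 405*x^2/16 + 135*x*y/8 - 11*y^3/144 + 45*y^2/16, -81*x^2/2 + x*y^2 - 27*x*y + 5*y^3/18 - 9*y^2/2}; counting standard monomials gives mu = 7. Corank 2; j^3 = -(3*x + y)^3 is a perfect cube, so E-series; the 4-jet and mu = 7 give E_7. The Hessian of g at 0 is [[0, 0], [0, 0]] with rank 0, so corank 2. A Groebner basis of the Jacobian ideal J(g) in C{x,y} is {3*x^2/16 - 3*x*y/8 + y^4 + y^3/16 + 3*y^2/16, x^3 - 27*x^2/16 + 27*x*y/8 - 25*y^3/16 - 27*y^2/16, x^2*y - 17*x^2/16 + 17*x*y/8 - 65*y^3/48 - 17*y^2/16, -x^2/2 + x*y^2 + x*y - 7*y^3/6 - y^2/2}; counting standard monomials gives mu = 7. Corank 2; j^3 = -(x - y)^3 is a perfect cube, so E-series; the 4-jet and mu = 7 give E_7. Both have type E_7, hence right-equivalent.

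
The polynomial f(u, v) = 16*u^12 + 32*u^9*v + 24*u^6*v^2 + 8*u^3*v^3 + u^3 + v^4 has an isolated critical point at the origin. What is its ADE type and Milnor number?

The Hessian of f at 0 has rank 0. Corank 2; j^3 = u^3 is a perfect cube, so E-series; the 4-jet and mu = 6 give E_6.

Type E_{6}, Milnor number mu = 6.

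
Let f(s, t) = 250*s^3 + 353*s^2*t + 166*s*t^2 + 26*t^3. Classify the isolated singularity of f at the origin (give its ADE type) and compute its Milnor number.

The Hessian of f at 0 has rank 0. Corank 2; j^3 = (2*s + t)*(125*s^2 + 114*s*t + 26*t^2) splits into three distinct lines over C (the quadratic factor has nonzero discriminant), so D_4.

Type D_4, Milnor number mu = 4.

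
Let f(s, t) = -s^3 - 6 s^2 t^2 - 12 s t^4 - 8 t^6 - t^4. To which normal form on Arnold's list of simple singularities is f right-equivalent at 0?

E_6

The Hessian of f at 0 has rank 0. Corank 2; j^3 = -s^3 is a perfect cube, so E-series; the 4-jet and mu = 6 give E_6.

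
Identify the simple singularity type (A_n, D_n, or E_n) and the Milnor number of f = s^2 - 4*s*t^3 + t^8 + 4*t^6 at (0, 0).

Type A7, Milnor number mu = 7.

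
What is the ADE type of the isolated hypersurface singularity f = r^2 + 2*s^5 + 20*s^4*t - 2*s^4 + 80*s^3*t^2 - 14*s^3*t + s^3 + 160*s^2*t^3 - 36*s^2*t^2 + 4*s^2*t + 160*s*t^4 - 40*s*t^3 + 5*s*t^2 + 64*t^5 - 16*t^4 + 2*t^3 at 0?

D6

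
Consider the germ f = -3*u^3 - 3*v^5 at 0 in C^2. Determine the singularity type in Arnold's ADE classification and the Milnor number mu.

Type E8, Milnor number mu = 8.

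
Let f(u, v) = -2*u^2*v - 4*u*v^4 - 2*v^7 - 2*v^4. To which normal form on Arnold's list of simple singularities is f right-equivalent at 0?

D5

The Hessian of f at 0 has rank 0. Corank 2; j^3 = -2*u^2*v has shape L^2 M (L != M), so D-series; mu = 5 gives D_5.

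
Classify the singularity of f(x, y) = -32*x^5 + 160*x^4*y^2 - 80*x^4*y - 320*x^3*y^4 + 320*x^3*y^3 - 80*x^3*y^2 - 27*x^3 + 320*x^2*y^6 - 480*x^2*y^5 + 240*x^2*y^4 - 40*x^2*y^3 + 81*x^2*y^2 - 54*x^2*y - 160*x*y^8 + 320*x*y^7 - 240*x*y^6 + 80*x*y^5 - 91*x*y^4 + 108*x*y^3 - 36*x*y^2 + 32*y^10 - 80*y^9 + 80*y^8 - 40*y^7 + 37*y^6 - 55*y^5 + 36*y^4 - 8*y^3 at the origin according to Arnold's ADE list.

The Hessian of f at 0 has rank 0. Corank 2; j^3 = -(3*x + 2*y)^3 is a perfect cube, so E-series; the 5-jet and mu = 8 give E_8.

E_{8}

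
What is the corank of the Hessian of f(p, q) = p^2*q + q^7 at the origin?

2

Hessian at 0 has rank 0.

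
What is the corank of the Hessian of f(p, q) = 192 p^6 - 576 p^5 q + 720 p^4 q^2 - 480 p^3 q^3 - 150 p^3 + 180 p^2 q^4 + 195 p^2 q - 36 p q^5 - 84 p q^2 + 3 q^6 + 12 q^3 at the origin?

2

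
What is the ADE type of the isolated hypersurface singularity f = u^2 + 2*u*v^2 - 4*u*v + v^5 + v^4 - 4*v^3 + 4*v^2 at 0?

The Hessian of f at 0 has rank 1. Corank 1: A-series; mu = 4 gives A_4.

A4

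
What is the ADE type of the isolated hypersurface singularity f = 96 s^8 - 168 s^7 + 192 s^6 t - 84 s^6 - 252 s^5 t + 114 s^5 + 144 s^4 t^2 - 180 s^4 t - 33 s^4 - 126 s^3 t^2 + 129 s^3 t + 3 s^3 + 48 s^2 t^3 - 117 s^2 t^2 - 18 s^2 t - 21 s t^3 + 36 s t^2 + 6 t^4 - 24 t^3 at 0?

The Hessian of f at 0 is [[0, 0], [0, 0]] with rank 0, so corank 2. A Groebner basis of the Jacobian ideal J(f) in C{s,t} is {-3*s^2/775 + 12*s*t/775 + t^4 - t^3/775 - 12*t^2/775, s^3 - 594*s^2/775 + 2376*s*t/775 - 6398*t^3/775 - 2376*t^2/775, s^2*t - 199*s^2/775 + 796*s*t/775 - 9499*t^3/2325 - 796*t^2/775, -2*s^2/31 + s*t^2 + 8*s*t/31 - 188*t^3/93 - 8*t^2/31}; counting standard monomials gives mu = 7. Corank 2; j^3 = 3*(s - 2*t)^3 is a perfect cube, so E-series; the 4-jet and mu = 7 give E_7.

E7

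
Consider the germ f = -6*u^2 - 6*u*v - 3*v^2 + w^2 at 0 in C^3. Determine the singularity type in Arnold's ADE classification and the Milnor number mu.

The Hessian of f at 0 has rank 3. Corank 0: nondegenerate Morse point, so A_1.

Type A_{1}, Milnor number mu = 1.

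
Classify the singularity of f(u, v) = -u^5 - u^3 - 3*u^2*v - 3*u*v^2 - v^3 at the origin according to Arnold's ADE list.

E_{8}

The Hessian of f at 0 has rank 0. Corank 2; j^3 = -(u + v)^3 is a perfect cube, so E-series; the 5-jet and mu = 8 give E_8.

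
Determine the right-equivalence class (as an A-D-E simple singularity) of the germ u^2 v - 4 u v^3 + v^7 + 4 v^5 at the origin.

The Hessian of f at 0 is [[0, 0], [0, 0]] with rank 0, so corank 2. A Groebner basis of the Jacobian ideal J(f) in C{u,v} is {u^2*v^2 + 4*u^2/7 - 8*u*v^2/7, u^3 + 8*u^2/7 - 16*u*v^2/7, -u*v/2 + v^3}; counting standard monomials gives mu = 8. Corank 2; j^3 = u^2*v has shape L^2 M (L != M), so D-series; mu = 8 gives D_8.

D8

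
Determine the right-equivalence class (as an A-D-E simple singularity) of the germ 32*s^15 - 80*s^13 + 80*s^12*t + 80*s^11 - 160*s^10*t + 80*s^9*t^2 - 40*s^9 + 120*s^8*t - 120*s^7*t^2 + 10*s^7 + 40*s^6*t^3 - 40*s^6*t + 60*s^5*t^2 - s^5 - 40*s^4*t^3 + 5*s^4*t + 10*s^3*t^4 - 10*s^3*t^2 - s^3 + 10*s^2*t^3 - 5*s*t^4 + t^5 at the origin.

The Hessian of f at 0 has rank 0. Corank 2; j^3 = -s^3 is a perfect cube, so E-series; the 5-jet and mu = 8 give E_8.

E_{8}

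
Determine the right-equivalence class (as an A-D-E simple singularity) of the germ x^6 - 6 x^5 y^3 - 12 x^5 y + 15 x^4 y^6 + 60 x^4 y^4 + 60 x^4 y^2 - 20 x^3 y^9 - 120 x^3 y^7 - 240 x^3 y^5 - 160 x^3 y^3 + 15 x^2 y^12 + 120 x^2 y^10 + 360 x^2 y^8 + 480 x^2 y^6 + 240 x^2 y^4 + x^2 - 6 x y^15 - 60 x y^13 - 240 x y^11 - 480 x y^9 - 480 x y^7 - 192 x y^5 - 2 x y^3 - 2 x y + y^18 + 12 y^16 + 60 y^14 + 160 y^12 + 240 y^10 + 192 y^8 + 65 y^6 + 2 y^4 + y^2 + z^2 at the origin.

The Hessian of f at 0 has rank 2. Corank 1: A-series; mu = 5 gives A_5.

A5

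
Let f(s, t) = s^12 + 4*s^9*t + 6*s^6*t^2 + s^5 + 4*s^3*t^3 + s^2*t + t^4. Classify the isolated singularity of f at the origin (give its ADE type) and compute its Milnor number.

The Hessian of f at 0 has rank 0. Corank 2; j^3 = s^2*t has shape L^2 M (L != M), so D-series; mu = 5 gives D_5.

Type D5, Milnor number mu = 5.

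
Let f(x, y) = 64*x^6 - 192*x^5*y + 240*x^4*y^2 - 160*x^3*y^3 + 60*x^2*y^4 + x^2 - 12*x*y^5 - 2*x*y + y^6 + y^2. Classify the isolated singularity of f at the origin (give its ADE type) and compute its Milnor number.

Type A5, Milnor number mu = 5.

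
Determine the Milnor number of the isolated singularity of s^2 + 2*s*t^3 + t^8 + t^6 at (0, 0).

7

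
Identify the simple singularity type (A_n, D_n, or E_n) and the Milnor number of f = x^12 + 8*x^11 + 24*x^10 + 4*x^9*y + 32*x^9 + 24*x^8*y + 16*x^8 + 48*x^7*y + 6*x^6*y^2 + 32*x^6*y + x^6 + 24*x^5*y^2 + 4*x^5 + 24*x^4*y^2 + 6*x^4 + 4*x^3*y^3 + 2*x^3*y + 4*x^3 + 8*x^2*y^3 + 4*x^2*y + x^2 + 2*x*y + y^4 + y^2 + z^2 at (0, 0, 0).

The Hessian of f at 0 has rank 2. Corank 1: A-series; mu = 3 gives A_3.

Type A_3, Milnor number mu = 3.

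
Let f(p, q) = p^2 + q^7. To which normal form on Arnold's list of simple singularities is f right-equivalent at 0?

A_{6}

The Hessian of f at 0 has rank 1. Corank 1: A-series; mu = 6 gives A_6.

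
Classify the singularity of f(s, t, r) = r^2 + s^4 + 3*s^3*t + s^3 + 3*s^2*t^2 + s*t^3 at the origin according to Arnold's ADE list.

The Hessian of f at 0 has rank 1. Corank 2; j^3 = s^3 is a perfect cube, so E-series; the 4-jet and mu = 7 give E_7.

E_{7}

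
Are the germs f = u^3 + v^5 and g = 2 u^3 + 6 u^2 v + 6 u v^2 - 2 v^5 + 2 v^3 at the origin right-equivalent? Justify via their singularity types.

Yes.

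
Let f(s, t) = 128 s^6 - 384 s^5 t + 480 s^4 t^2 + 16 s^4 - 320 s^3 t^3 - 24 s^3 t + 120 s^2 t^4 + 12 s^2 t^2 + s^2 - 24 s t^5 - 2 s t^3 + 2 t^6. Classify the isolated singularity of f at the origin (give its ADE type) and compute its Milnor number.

Type A5, Milnor number mu = 5.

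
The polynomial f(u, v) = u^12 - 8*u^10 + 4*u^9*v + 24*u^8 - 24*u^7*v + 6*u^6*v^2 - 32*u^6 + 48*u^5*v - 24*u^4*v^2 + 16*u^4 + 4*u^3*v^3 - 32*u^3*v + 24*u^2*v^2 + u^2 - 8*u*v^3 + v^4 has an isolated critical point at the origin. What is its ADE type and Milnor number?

Type A_3, Milnor number mu = 3.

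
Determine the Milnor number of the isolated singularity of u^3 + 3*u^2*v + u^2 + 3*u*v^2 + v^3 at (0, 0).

2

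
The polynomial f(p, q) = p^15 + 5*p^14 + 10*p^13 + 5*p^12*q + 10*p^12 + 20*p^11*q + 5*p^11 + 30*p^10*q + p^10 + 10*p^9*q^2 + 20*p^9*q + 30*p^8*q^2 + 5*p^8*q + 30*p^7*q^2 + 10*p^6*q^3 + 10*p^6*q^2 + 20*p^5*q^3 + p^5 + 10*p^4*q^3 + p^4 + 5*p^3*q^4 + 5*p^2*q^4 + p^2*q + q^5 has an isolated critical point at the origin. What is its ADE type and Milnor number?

The Hessian of f at 0 has rank 0. Corank 2; j^3 = p^2*q has shape L^2 M (L != M), so D-series; mu = 6 gives D_6.

Type D6, Milnor number mu = 6.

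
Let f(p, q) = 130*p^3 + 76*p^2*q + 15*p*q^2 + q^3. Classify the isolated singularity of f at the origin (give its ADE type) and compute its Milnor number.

Type D_4, Milnor number mu = 4.

The Hessian of f at 0 has rank 0. Corank 2; j^3 = (5*p + q)*(26*p^2 + 10*p*q + q^2) splits into three distinct lines over C (the quadratic factor has nonzero discriminant), so D_4.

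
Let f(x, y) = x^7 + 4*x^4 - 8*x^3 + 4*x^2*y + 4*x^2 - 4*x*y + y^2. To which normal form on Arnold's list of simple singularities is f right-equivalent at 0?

A6

The Hessian of f at 0 has rank 1. Corank 1: A-series; mu = 6 gives A_6.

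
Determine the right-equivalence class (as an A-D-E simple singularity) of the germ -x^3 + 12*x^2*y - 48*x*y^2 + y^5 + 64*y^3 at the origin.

E_{8}

The Hessian of f at 0 has rank 0. Corank 2; j^3 = -(x - 4*y)^3 is a perfect cube, so E-series; the 5-jet and mu = 8 give E_8.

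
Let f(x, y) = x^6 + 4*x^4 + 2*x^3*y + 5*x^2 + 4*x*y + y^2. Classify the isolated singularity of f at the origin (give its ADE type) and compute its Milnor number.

The Hessian of f at 0 has rank 2. Corank 0: nondegenerate Morse point, so A_1.

Type A1, Milnor number mu = 1.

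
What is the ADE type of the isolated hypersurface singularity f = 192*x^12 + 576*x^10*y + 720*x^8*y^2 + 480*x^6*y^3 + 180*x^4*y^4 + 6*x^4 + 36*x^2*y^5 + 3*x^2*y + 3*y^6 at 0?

D_7

The Hessian of f at 0 has rank 0. Corank 2; j^3 = 3*x^2*y has shape L^2 M (L != M), so D-series; mu = 7 gives D_7.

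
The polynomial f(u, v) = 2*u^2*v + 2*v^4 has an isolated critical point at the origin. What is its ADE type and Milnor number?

The Hessian of f at 0 is [[0, 0], [0, 0]] with rank 0, so corank 2. A Groebner basis of the Jacobian ideal J(f) in C{u,v} is {u^3, u^2/4 + v^3, u*v}; counting standard monomials gives mu = 5. Corank 2; j^3 = 2*u^2*v has shape L^2 M (L != M), so D-series; mu = 5 gives D_5.

Type D_5, Milnor number mu = 5.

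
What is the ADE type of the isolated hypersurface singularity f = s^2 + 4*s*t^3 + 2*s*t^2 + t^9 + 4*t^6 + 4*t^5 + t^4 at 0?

The Hessian of f at 0 has rank 1. Corank 1: A-series; mu = 8 gives A_8.

A8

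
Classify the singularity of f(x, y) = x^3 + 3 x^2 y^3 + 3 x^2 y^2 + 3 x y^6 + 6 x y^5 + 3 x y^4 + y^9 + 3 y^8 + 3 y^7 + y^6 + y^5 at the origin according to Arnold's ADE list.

E_{8}

The Hessian of f at 0 has rank 0. Corank 2; j^3 = x^3 is a perfect cube, so E-series; the 5-jet and mu = 8 give E_8.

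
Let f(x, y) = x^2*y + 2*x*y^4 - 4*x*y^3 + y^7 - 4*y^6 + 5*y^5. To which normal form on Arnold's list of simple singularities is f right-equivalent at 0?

D_6

The Hessian of f at 0 is [[0, 0], [0, 0]] with rank 0, so corank 2. A Groebner basis of the Jacobian ideal J(f) in C{x,y} is {x^3, x^2*y, 2*x^2 + x*y^2, x^2/2 - x*y/2 + y^3}; counting standard monomials gives mu = 6. Corank 2; j^3 = x^2*y has shape L^2 M (L != M), so D-series; mu = 6 gives D_6.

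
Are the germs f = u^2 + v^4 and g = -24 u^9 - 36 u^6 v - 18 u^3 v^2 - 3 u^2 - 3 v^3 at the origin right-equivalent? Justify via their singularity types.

The Hessian of f at 0 has rank 1. Corank 1: A-series; mu = 3 gives A_3. The Hessian of g at 0 has rank 1. Corank 1: A-series; mu = 2 gives A_2. f is A_3 but g is A_2, hence not right-equivalent.

No.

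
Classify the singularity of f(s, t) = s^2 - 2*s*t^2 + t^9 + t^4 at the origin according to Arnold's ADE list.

The Hessian of f at 0 has rank 1. Corank 1: A-series; mu = 8 gives A_8.

A8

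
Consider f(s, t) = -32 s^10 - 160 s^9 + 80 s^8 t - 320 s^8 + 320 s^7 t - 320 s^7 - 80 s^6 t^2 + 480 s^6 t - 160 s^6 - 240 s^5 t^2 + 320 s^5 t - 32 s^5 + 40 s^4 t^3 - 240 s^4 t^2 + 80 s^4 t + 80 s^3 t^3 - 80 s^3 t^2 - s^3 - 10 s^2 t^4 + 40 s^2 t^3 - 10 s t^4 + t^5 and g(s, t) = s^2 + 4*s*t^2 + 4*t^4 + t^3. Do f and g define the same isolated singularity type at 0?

The Hessian of f at 0 has rank 0. Corank 2; j^3 = -s^3 is a perfect cube, so E-series; the 5-jet and mu = 8 give E_8. The Hessian of g at 0 has rank 1. Corank 1: A-series; mu = 2 gives A_2. f is E_8 but g is A_2, hence not right-equivalent.

No.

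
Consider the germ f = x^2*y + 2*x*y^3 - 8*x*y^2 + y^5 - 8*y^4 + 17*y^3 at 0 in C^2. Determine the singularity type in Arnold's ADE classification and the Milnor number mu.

Type D_4, Milnor number mu = 4.

The Hessian of f at 0 has rank 0. Corank 2; j^3 = y*(x^2 - 8*x*y + 17*y^2) splits into three distinct lines over C (the quadratic factor has nonzero discriminant), so D_4.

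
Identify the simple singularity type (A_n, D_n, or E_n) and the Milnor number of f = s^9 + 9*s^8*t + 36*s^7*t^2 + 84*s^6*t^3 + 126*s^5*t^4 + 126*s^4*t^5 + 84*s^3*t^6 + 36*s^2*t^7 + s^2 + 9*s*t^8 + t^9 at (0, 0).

Type A8, Milnor number mu = 8.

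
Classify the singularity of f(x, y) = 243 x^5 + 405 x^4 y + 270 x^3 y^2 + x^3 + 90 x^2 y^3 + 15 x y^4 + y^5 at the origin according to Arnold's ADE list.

E8

The Hessian of f at 0 is [[0, 0], [0, 0]] with rank 0, so corank 2. A Groebner basis of the Jacobian ideal J(f) in C{x,y} is {y^5, x*y^3 + y^4/12, x^2}; counting standard monomials gives mu = 8. Corank 2; j^3 = x^3 is a perfect cube, so E-series; the 5-jet and mu = 8 give E_8.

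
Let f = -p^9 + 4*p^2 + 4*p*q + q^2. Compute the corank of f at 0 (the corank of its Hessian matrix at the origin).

Hessian at 0 has rank 1.

1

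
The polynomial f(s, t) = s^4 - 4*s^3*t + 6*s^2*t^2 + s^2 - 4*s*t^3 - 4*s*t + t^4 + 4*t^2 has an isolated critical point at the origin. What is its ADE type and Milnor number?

Type A3, Milnor number mu = 3.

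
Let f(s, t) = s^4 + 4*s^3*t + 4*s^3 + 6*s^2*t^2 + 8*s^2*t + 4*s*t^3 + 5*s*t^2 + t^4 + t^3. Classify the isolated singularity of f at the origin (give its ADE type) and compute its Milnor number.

The Hessian of f at 0 has rank 0. Corank 2; j^3 = (s + t)*(2*s + t)^2 has shape L^2 M (L != M), so D-series; mu = 5 gives D_5.

Type D_{5}, Milnor number mu = 5.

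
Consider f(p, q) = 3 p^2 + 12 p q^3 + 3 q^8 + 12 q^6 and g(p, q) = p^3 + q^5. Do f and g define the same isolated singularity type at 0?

The Hessian of f at 0 has rank 1. Corank 1: A-series; mu = 7 gives A_7. The Hessian of g at 0 has rank 0. Corank 2; j^3 = p^3 is a perfect cube, so E-series; the 5-jet and mu = 8 give E_8. f is A_7 but g is E_8, hence not right-equivalent.

No.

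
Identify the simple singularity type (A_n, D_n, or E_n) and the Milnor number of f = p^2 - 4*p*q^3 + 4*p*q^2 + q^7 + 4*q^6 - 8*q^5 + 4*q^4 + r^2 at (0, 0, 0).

Type A_{6}, Milnor number mu = 6.

The Hessian of f at 0 is [[2, 0, 0], [0, 0, 0], [0, 0, 2]] with rank 2, so corank 1. A Groebner basis of the Jacobian ideal J(f) in C{p,q,r} is {p^3, p^2*q + p^2/2 - p*q - p - 2*q^2, p^2/4 + p*q^2 + p*q/2 + p/2 + q^2, -p/2 + q^3 - q^2, r}; counting standard monomials gives mu = 6. Corank 1: A-series; mu = 6 gives A_6.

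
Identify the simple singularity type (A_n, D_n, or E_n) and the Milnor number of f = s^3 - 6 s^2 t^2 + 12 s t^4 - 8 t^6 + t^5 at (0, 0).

Type E_{8}, Milnor number mu = 8.

The Hessian of f at 0 has rank 0. Corank 2; j^3 = s^3 is a perfect cube, so E-series; the 5-jet and mu = 8 give E_8.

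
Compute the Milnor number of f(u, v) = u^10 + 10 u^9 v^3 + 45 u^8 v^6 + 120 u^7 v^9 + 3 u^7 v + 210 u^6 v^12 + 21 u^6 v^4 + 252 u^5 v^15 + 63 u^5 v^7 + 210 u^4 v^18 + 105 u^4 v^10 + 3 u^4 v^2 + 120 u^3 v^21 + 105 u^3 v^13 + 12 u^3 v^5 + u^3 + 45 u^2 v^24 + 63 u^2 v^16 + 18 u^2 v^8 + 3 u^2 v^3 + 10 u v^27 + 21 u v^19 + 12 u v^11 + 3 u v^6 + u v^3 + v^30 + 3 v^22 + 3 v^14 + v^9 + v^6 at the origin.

The Hessian of f at 0 is [[0, 0], [0, 0]] with rank 0, so corank 2. A Groebner basis of the Jacobian ideal J(f) in C{u,v} is {u^3, u*v^2, 3*u^2 + v^3}; counting standard monomials gives mu = 7. Corank 2; j^3 = u^3 is a perfect cube, so E-series; the 4-jet and mu = 7 give E_7.

7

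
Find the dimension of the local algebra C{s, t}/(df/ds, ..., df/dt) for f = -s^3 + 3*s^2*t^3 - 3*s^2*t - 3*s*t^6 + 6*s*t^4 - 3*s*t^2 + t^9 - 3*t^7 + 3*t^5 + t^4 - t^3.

6

The Hessian of f at 0 is [[0, 0], [0, 0]] with rank 0, so corank 2. A Groebner basis of the Jacobian ideal J(f) in C{s,t} is {t^3, s^2 + 2*s*t + t^2}; counting standard monomials gives mu = 6. Corank 2; j^3 = -(s + t)^3 is a perfect cube, so E-series; the 4-jet and mu = 6 give E_6.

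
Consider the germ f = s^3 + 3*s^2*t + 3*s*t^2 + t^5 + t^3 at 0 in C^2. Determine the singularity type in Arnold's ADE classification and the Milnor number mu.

Type E_8, Milnor number mu = 8.

The Hessian of f at 0 has rank 0. Corank 2; j^3 = (s + t)^3 is a perfect cube, so E-series; the 5-jet and mu = 8 give E_8.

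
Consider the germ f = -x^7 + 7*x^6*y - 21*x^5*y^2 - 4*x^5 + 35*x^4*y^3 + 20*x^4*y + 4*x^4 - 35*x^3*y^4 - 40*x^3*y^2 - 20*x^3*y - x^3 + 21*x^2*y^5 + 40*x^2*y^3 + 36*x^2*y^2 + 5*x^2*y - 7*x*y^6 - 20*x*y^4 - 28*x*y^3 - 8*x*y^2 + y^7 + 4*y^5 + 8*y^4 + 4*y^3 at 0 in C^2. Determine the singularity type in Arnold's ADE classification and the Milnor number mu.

The Hessian of f at 0 is [[0, 0], [0, 0]] with rank 0, so corank 2. A Groebner basis of the Jacobian ideal J(f) in C{x,y} is {17*x^2/4 + x*y^3 + 43*x*y^2/2 - 99*x*y/4 - 55*y^3/2 + 65*y^2/2, 31*x^2/10 + 161*x*y^2/10 - 181*x*y/10 + y^4 - 104*y^3/5 + 119*y^2/5, x^3 - 13*x^2/5 - 78*x*y^2/5 + 63*x*y/5 + 94*y^3/5 - 74*y^2/5, x^2*y - 7*x^2/10 - 31*x*y^2/5 + 37*x*y/10 + 33*y^3/5 - 23*y^2/5}; counting standard monomials gives mu = 8. Corank 2; j^3 = -(x - 2*y)^2*(x - y) has shape L^2 M (L != M), so D-series; mu = 8 gives D_8.

Type D_8, Milnor number mu = 8.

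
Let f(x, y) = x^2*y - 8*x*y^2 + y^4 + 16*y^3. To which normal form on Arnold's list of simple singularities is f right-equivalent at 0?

D_{5}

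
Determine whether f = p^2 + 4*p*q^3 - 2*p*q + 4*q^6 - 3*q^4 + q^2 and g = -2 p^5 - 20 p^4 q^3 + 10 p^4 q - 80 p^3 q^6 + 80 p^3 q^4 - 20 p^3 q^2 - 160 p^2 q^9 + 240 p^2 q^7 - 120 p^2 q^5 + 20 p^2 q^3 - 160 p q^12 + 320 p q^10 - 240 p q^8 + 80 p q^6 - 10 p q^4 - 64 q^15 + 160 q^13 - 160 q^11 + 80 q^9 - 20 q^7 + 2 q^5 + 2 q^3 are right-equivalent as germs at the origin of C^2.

No.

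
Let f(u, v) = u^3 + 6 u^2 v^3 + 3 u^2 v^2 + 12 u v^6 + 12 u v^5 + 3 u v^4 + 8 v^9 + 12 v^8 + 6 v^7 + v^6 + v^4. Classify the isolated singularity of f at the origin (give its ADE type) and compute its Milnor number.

Type E6, Milnor number mu = 6.

The Hessian of f at 0 is [[0, 0], [0, 0]] with rank 0, so corank 2. A Groebner basis of the Jacobian ideal J(f) in C{u,v} is {u^3, u^2*v, u^2/2 + u*v^2, v^3}; counting standard monomials gives mu = 6. Corank 2; j^3 = u^3 is a perfect cube, so E-series; the 4-jet and mu = 6 give E_6.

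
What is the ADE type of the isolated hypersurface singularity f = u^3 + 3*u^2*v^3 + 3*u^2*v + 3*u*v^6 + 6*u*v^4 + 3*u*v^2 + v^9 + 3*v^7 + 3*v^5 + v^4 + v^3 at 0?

The Hessian of f at 0 has rank 0. Corank 2; j^3 = (u + v)^3 is a perfect cube, so E-series; the 4-jet and mu = 6 give E_6.

E_{6}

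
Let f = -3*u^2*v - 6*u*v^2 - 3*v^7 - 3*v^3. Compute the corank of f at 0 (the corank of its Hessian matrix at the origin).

Hessian at 0 has rank 0.

2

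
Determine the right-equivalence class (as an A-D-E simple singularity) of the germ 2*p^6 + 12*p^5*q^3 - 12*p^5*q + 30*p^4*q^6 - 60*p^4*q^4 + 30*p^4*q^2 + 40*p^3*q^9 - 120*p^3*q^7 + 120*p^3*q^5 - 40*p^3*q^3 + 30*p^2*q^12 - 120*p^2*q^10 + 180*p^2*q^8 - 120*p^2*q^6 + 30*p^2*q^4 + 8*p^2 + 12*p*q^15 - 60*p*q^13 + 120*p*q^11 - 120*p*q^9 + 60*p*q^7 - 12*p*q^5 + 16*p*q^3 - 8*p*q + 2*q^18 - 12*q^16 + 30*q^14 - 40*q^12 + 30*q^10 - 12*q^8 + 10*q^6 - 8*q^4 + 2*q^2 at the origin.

The Hessian of f at 0 has rank 1. Corank 1: A-series; mu = 5 gives A_5.

A5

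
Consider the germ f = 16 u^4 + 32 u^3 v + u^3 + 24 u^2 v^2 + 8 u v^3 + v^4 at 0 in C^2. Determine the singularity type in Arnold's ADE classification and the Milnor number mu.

Type E_{6}, Milnor number mu = 6.

The Hessian of f at 0 has rank 0. Corank 2; j^3 = u^3 is a perfect cube, so E-series; the 4-jet and mu = 6 give E_6.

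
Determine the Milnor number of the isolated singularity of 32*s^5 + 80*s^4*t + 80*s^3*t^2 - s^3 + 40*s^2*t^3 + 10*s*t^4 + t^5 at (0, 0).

8

The Hessian of f at 0 has rank 0. Corank 2; j^3 = -s^3 is a perfect cube, so E-series; the 5-jet and mu = 8 give E_8.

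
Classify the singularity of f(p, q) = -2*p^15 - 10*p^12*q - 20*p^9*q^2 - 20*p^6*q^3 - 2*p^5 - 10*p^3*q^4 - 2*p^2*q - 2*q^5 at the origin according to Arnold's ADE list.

D6

The Hessian of f at 0 is [[0, 0], [0, 0]] with rank 0, so corank 2. A Groebner basis of the Jacobian ideal J(f) in C{p,q} is {p^2/5 + q^4, p^3, p*q}; counting standard monomials gives mu = 6. Corank 2; j^3 = -2*p^2*q has shape L^2 M (L != M), so D-series; mu = 6 gives D_6.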